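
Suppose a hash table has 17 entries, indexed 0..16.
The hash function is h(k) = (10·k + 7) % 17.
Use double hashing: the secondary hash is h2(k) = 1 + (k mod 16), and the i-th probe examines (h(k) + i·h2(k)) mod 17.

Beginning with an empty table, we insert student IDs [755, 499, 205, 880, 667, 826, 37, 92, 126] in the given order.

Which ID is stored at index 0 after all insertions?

Insert 755: h=9, slot 9 empty → index 9.
Insert 499: h=16, slot 16 empty → index 16.
Insert 205: h=0, slot 0 empty → index 0.
Insert 880: h=1, slot 1 empty → index 1.
Insert 667: h=13, slot 13 empty → index 13.
Insert 826: h=5, slot 5 empty → index 5.
Insert 37: h=3, slot 3 empty → index 3.
Insert 92: h=9, h2=13, slots 9,5,1 occupied → index 14.
Insert 126: h=9, h2=15, slot 9 occupied → index 7.
Table: [205, 880, ., 37, ., 826, ., 126, ., 755, ., ., ., 667, 92, ., 499]

205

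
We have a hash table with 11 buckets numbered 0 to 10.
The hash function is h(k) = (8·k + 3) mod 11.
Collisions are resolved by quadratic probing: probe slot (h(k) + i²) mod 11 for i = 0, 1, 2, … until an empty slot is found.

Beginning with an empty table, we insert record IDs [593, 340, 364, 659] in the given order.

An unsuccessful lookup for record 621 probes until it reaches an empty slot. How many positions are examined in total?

Insert 593: h=6, slot 6 empty -> index 6.
Insert 340: h=6, slot 6 occupied -> index 7.
Insert 364: h=0, slot 0 empty -> index 0.
Insert 659: h=6, slots 6,7 occupied -> index 10.
Table: [364, —, —, —, —, —, 593, 340, —, —, 659]
Lookup 621: h=10, probe 10,0,3 → slot 3 empty, not found.

3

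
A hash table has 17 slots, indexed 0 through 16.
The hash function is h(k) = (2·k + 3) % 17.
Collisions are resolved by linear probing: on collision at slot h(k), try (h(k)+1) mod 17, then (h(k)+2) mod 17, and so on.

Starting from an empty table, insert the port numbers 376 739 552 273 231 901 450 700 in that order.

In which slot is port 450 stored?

8

376: h=7 -> slot 7
739: h=2 -> slot 2
552: h=2, probe 2,3 -> slot 3
273: h=5 -> slot 5
231: h=6 -> slot 6
901: h=3, probe 3,4 -> slot 4
450: h=2, probe 2,3,4,5,6,7,8 -> slot 8
700: h=9 -> slot 9
Table: [-, -, 739, 552, 901, 273, 231, 376, 450, 700, -, -, -, -, -, -, -]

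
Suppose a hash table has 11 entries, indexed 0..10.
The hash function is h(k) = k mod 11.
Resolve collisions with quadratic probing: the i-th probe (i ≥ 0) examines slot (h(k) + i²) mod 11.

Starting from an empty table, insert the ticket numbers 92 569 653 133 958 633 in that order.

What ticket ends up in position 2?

Insert 92: h=4, slot 4 empty -> index 4.
Insert 569: h=8, slot 8 empty -> index 8.
Insert 653: h=4, slot 4 occupied -> index 5.
Insert 133: h=1, slot 1 empty -> index 1.
Insert 958: h=1, slot 1 occupied -> index 2.
Insert 633: h=6, slot 6 empty -> index 6.
Table: [-, 133, 958, -, 92, 653, 633, -, 569, -, -]

958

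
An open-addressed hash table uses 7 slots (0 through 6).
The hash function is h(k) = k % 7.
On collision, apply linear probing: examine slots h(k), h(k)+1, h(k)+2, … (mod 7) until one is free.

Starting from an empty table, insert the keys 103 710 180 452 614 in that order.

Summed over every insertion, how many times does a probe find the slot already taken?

3

Insert 103: h=5, slot 5 empty → index 5.
Insert 710: h=3, slot 3 empty → index 3.
Insert 180: h=5, slot 5 occupied → index 6.
Insert 452: h=4, slot 4 empty → index 4.
Insert 614: h=5, slots 5,6 occupied → index 0.
Table: [614, _, _, 710, 452, 103, 180]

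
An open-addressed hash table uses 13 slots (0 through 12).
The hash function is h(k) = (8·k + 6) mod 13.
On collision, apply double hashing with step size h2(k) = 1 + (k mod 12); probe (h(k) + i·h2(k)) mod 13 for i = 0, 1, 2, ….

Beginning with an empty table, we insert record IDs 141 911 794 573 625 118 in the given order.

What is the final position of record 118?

141 hashes to 3; slot 3 is free => place at 3.
911 hashes to 1; slot 1 is free => place at 1.
794 hashes to 1, h2=3; 1 taken => place at 4.
573 hashes to 1, h2=10; 1 taken => place at 11.
625 hashes to 1, h2=2; 1,3 taken => place at 5.
118 hashes to 1, h2=11; 1 taken => place at 12.
Table: [_, 911, _, 141, 794, 625, _, _, _, _, _, 573, 118]

12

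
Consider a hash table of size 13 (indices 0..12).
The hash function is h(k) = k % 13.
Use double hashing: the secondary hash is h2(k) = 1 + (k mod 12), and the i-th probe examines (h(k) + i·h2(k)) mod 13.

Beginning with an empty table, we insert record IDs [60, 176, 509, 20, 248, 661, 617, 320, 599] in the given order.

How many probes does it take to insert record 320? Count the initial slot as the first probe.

2

60 hashes to 8; slot 8 is free → place at 8.
176 hashes to 7; slot 7 is free → place at 7.
509 hashes to 2; slot 2 is free → place at 2.
20 hashes to 7, h2=9; 7 taken → place at 3.
248 hashes to 1; slot 1 is free → place at 1.
661 hashes to 11; slot 11 is free → place at 11.
617 hashes to 6; slot 6 is free → place at 6.
320 hashes to 8, h2=9; 8 taken → place at 4.
599 hashes to 1, h2=12; 1 taken → place at 0.
Table: [599, 248, 509, 20, 320, -, 617, 176, 60, -, -, 661, -]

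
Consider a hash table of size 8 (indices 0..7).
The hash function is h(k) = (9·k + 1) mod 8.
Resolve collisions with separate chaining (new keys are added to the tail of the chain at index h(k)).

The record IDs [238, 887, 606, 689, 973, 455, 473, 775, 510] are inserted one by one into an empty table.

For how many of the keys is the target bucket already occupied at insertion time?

5

Insert 238: h=7, bucket 7 empty -> new chain.
Insert 887: h=0, bucket 0 empty -> new chain.
Insert 606: h=7, bucket 7 nonempty -> append to chain.
Insert 689: h=2, bucket 2 empty -> new chain.
Insert 973: h=6, bucket 6 empty -> new chain.
Insert 455: h=0, bucket 0 nonempty -> append to chain.
Insert 473: h=2, bucket 2 nonempty -> append to chain.
Insert 775: h=0, bucket 0 nonempty -> append to chain.
Insert 510: h=7, bucket 7 nonempty -> append to chain.
Final buckets:
0: 887 -> 455 -> 775
1: -
2: 689 -> 473
3: -
4: -
5: -
6: 973
7: 238 -> 606 -> 510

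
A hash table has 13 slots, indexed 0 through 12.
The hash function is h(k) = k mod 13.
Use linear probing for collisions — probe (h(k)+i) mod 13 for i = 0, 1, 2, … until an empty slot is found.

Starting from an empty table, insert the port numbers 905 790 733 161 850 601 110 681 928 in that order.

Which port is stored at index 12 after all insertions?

905 hashes to 8; slot 8 is free -> place at 8.
790 hashes to 10; slot 10 is free -> place at 10.
733 hashes to 5; slot 5 is free -> place at 5.
161 hashes to 5; 5 taken -> place at 6.
850 hashes to 5; 5,6 taken -> place at 7.
601 hashes to 3; slot 3 is free -> place at 3.
110 hashes to 6; 6,7,8 taken -> place at 9.
681 hashes to 5; 5,6,7,8,9,10 taken -> place at 11.
928 hashes to 5; 5,6,7,8,9,10,11 taken -> place at 12.
Table: [_, _, _, 601, _, 733, 161, 850, 905, 110, 790, 681, 928]

928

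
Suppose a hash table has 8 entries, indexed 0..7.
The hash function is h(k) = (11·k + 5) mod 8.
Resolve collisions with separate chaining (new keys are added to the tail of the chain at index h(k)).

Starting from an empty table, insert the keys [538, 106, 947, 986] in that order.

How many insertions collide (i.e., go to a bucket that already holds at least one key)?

2

Insert 538: h=3, bucket 3 empty → new chain.
Insert 106: h=3, bucket 3 nonempty → append to chain.
Insert 947: h=6, bucket 6 empty → new chain.
Insert 986: h=3, bucket 3 nonempty → append to chain.
Final buckets:
0: —
1: —
2: —
3: 538 -> 106 -> 986
4: —
5: —
6: 947
7: —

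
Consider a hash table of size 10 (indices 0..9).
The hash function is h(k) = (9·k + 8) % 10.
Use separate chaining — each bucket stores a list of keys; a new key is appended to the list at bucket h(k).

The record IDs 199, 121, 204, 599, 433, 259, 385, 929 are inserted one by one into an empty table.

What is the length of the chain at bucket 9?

4

199 → bucket 9
121 → bucket 7
204 → bucket 4
599 → bucket 9 (collision)
433 → bucket 5
259 → bucket 9 (collision)
385 → bucket 3
929 → bucket 9 (collision)
Final buckets:
0: ∅
1: ∅
2: ∅
3: 385
4: 204
5: 433
6: ∅
7: 121
8: ∅
9: 199 -> 599 -> 259 -> 929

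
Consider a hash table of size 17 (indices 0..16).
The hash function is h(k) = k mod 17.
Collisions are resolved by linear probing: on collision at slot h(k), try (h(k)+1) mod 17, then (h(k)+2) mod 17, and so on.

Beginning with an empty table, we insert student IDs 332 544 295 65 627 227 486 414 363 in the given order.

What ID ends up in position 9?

332

332 hashes to 9; slot 9 is free -> place at 9.
544 hashes to 0; slot 0 is free -> place at 0.
295 hashes to 6; slot 6 is free -> place at 6.
65 hashes to 14; slot 14 is free -> place at 14.
627 hashes to 15; slot 15 is free -> place at 15.
227 hashes to 6; 6 taken -> place at 7.
486 hashes to 10; slot 10 is free -> place at 10.
414 hashes to 6; 6,7 taken -> place at 8.
363 hashes to 6; 6,7,8,9,10 taken -> place at 11.
Table: [544, —, —, —, —, —, 295, 227, 414, 332, 486, 363, —, —, 65, 627, —]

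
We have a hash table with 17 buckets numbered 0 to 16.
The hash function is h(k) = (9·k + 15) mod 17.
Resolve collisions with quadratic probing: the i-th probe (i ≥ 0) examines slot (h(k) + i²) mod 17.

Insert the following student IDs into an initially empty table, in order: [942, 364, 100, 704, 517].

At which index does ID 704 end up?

Insert 942: h=10, slot 10 empty → index 10.
Insert 364: h=10, slot 10 occupied → index 11.
Insert 100: h=14, slot 14 empty → index 14.
Insert 704: h=10, slots 10,11,14 occupied → index 2.
Insert 517: h=10, slots 10,11,14,2 occupied → index 9.
Table: [_, _, 704, _, _, _, _, _, _, 517, 942, 364, _, _, 100, _, _]

2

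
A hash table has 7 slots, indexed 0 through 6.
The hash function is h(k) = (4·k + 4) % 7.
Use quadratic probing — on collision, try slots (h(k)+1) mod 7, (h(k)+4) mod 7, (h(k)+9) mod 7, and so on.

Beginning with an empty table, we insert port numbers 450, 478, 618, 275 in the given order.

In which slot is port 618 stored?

450 hashes to 5; slot 5 is free → place at 5.
478 hashes to 5; 5 taken → place at 6.
618 hashes to 5; 5,6 taken → place at 2.
275 hashes to 5; 5,6,2 taken → place at 0.
Table: [275, ., 618, ., ., 450, 478]

2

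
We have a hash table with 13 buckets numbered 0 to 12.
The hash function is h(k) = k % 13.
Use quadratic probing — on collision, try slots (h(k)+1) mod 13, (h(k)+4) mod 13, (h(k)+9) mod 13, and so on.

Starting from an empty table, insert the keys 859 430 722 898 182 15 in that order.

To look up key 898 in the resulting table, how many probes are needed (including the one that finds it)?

859 hashes to 1; slot 1 is free → place at 1.
430 hashes to 1; 1 taken → place at 2.
722 hashes to 7; slot 7 is free → place at 7.
898 hashes to 1; 1,2 taken → place at 5.
182 hashes to 0; slot 0 is free → place at 0.
15 hashes to 2; 2 taken → place at 3.
Table: [182, 859, 430, 15, -, 898, -, 722, -, -, -, -, -]
Lookup 898: h=1, probe 1,2,5 → found at 5.

3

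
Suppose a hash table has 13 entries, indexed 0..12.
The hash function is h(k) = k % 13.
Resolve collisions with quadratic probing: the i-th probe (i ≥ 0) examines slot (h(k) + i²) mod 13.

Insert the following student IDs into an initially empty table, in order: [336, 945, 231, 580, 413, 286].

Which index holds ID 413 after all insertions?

Insert 336: h=11, slot 11 empty → index 11.
Insert 945: h=9, slot 9 empty → index 9.
Insert 231: h=10, slot 10 empty → index 10.
Insert 580: h=8, slot 8 empty → index 8.
Insert 413: h=10, slots 10,11 occupied → index 1.
Insert 286: h=0, slot 0 empty → index 0.
Table: [286, 413, ∅, ∅, ∅, ∅, ∅, ∅, 580, 945, 231, 336, ∅]

1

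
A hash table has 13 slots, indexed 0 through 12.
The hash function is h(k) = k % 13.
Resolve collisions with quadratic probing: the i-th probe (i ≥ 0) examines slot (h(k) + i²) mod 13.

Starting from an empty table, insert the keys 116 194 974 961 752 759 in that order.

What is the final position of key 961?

116: h=12 => slot 12
194: h=12, probe 12,0 => slot 0
974: h=12, probe 12,0,3 => slot 3
961: h=12, probe 12,0,3,8 => slot 8
752: h=11 => slot 11
759: h=5 => slot 5
Table: [194, ∅, ∅, 974, ∅, 759, ∅, ∅, 961, ∅, ∅, 752, 116]

8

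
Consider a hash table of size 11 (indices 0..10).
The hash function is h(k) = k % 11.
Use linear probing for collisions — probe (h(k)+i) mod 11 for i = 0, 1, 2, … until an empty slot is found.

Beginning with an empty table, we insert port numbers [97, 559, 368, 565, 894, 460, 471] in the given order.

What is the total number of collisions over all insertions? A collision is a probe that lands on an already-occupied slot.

6

Insert 97: h=9, slot 9 empty => index 9.
Insert 559: h=9, slot 9 occupied => index 10.
Insert 368: h=5, slot 5 empty => index 5.
Insert 565: h=4, slot 4 empty => index 4.
Insert 894: h=3, slot 3 empty => index 3.
Insert 460: h=9, slots 9,10 occupied => index 0.
Insert 471: h=9, slots 9,10,0 occupied => index 1.
Table: [460, 471, _, 894, 565, 368, _, _, _, 97, 559]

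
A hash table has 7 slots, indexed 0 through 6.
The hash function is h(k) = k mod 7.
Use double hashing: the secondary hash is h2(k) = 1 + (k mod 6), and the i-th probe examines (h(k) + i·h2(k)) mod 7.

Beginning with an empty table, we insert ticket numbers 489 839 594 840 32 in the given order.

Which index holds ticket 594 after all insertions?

0

Insert 489: h=6, slot 6 empty → index 6.
Insert 839: h=6, h2=6, slot 6 occupied → index 5.
Insert 594: h=6, h2=1, slot 6 occupied → index 0.
Insert 840: h=0, h2=1, slot 0 occupied → index 1.
Insert 32: h=4, slot 4 empty → index 4.
Table: [594, 840, —, —, 32, 839, 489]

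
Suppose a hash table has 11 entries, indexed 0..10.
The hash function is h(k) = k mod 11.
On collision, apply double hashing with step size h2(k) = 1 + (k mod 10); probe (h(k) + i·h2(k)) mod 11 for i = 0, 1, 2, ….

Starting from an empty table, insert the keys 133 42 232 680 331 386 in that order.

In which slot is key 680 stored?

Insert 133: h=1, slot 1 empty → index 1.
Insert 42: h=9, slot 9 empty → index 9.
Insert 232: h=1, h2=3, slot 1 occupied → index 4.
Insert 680: h=9, h2=1, slot 9 occupied → index 10.
Insert 331: h=1, h2=2, slot 1 occupied → index 3.
Insert 386: h=1, h2=7, slot 1 occupied → index 8.
Table: [∅, 133, ∅, 331, 232, ∅, ∅, ∅, 386, 42, 680]

10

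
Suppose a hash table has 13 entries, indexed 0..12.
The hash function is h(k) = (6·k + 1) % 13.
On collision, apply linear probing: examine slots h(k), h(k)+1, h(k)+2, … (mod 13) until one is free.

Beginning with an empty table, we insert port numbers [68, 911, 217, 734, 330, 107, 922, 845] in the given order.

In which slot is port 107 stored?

68: h=6 => slot 6
911: h=7 => slot 7
217: h=3 => slot 3
734: h=11 => slot 11
330: h=5 => slot 5
107: h=6, probe 6,7,8 => slot 8
922: h=8, probe 8,9 => slot 9
845: h=1 => slot 1
Table: [∅, 845, ∅, 217, ∅, 330, 68, 911, 107, 922, ∅, 734, ∅]

8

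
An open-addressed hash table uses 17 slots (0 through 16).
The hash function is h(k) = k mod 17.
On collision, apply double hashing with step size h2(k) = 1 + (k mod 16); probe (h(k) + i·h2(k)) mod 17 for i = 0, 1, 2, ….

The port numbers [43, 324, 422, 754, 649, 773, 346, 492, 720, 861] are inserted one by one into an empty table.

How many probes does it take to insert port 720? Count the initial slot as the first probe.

2

43 hashes to 9; slot 9 is free => place at 9.
324 hashes to 1; slot 1 is free => place at 1.
422 hashes to 14; slot 14 is free => place at 14.
754 hashes to 6; slot 6 is free => place at 6.
649 hashes to 3; slot 3 is free => place at 3.
773 hashes to 8; slot 8 is free => place at 8.
346 hashes to 6, h2=11; 6 taken => place at 0.
492 hashes to 16; slot 16 is free => place at 16.
720 hashes to 6, h2=1; 6 taken => place at 7.
861 hashes to 11; slot 11 is free => place at 11.
Table: [346, 324, -, 649, -, -, 754, 720, 773, 43, -, 861, -, -, 422, -, 492]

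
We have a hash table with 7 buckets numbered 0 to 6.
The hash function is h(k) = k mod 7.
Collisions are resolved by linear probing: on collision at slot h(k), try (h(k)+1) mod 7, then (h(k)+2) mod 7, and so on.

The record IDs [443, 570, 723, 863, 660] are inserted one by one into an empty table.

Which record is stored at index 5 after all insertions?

443: h=2 => slot 2
570: h=3 => slot 3
723: h=2, probe 2,3,4 => slot 4
863: h=2, probe 2,3,4,5 => slot 5
660: h=2, probe 2,3,4,5,6 => slot 6
Table: [—, —, 443, 570, 723, 863, 660]

863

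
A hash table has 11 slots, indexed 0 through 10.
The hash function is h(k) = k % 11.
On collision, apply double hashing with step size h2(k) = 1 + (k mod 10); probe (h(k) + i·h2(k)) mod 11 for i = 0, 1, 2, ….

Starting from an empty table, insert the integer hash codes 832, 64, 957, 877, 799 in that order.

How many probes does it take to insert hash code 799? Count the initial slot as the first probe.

2

Insert 832: h=7, slot 7 empty => index 7.
Insert 64: h=9, slot 9 empty => index 9.
Insert 957: h=0, slot 0 empty => index 0.
Insert 877: h=8, slot 8 empty => index 8.
Insert 799: h=7, h2=10, slot 7 occupied => index 6.
Table: [957, —, —, —, —, —, 799, 832, 877, 64, —]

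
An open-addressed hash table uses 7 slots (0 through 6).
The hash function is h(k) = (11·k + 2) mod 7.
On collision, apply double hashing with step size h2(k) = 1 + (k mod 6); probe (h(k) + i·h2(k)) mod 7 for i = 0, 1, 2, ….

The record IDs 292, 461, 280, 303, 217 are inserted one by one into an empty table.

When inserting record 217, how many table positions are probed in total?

292: h=1 => slot 1
461: h=5 => slot 5
280: h=2 => slot 2
303: h=3 => slot 3
217: h=2, h2=2, probe 2,4 => slot 4
Table: [_, 292, 280, 303, 217, 461, _]

2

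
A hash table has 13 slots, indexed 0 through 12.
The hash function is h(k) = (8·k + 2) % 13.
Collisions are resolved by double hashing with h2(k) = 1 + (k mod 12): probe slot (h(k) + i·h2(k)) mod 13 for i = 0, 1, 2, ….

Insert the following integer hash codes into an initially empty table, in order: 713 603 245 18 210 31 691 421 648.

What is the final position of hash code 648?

713: h=12 -> slot 12
603: h=3 -> slot 3
245: h=12, h2=6, probe 12,5 -> slot 5
18: h=3, h2=7, probe 3,10 -> slot 10
210: h=5, h2=7, probe 5,12,6 -> slot 6
31: h=3, h2=8, probe 3,11 -> slot 11
691: h=5, h2=8, probe 5,0 -> slot 0
421: h=3, h2=2, probe 3,5,7 -> slot 7
648: h=12, h2=1, probe 12,0,1 -> slot 1
Table: [691, 648, _, 603, _, 245, 210, 421, _, _, 18, 31, 713]

1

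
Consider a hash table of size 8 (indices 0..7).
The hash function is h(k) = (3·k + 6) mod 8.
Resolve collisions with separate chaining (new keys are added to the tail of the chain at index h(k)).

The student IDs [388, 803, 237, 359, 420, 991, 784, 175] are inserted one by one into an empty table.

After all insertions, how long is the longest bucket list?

3

388 → bucket 2
803 → bucket 7
237 → bucket 5
359 → bucket 3
420 → bucket 2 (collision)
991 → bucket 3 (collision)
784 → bucket 6
175 → bucket 3 (collision)
Final buckets:
0: _
1: _
2: 388 -> 420
3: 359 -> 991 -> 175
4: _
5: 237
6: 784
7: 803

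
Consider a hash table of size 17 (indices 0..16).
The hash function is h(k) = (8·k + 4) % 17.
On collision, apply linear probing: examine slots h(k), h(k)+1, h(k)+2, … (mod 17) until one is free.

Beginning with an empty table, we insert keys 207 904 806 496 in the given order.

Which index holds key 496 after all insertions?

207 hashes to 11; slot 11 is free → place at 11.
904 hashes to 11; 11 taken → place at 12.
806 hashes to 9; slot 9 is free → place at 9.
496 hashes to 11; 11,12 taken → place at 13.
Table: [—, —, —, —, —, —, —, —, —, 806, —, 207, 904, 496, —, —, —]

13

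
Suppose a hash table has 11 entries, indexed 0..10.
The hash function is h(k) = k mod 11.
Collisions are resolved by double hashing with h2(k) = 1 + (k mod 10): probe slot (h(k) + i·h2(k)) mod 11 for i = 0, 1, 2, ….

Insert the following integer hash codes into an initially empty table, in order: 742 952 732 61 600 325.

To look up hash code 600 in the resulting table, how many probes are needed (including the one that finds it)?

Insert 742: h=5, slot 5 empty => index 5.
Insert 952: h=6, slot 6 empty => index 6.
Insert 732: h=6, h2=3, slot 6 occupied => index 9.
Insert 61: h=6, h2=2, slot 6 occupied => index 8.
Insert 600: h=6, h2=1, slot 6 occupied => index 7.
Insert 325: h=6, h2=6, slot 6 occupied => index 1.
Table: [∅, 325, ∅, ∅, ∅, 742, 952, 600, 61, 732, ∅]
Lookup 600: h=6, h2=1, probe 6,7 → found at 7.

2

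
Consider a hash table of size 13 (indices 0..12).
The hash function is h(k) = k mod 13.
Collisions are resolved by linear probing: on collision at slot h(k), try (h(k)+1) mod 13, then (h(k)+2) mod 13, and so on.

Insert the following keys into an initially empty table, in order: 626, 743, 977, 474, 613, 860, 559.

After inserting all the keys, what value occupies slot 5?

613

626: h=2 => slot 2
743: h=2, probe 2,3 => slot 3
977: h=2, probe 2,3,4 => slot 4
474: h=6 => slot 6
613: h=2, probe 2,3,4,5 => slot 5
860: h=2, probe 2,3,4,5,6,7 => slot 7
559: h=0 => slot 0
Table: [559, -, 626, 743, 977, 613, 474, 860, -, -, -, -, -]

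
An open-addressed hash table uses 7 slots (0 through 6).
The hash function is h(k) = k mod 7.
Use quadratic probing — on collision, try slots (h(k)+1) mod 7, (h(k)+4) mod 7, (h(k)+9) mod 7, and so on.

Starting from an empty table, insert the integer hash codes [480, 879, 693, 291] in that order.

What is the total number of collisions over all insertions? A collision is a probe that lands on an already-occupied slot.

3

480: h=4 -> slot 4
879: h=4, probe 4,5 -> slot 5
693: h=0 -> slot 0
291: h=4, probe 4,5,1 -> slot 1
Table: [693, 291, -, -, 480, 879, -]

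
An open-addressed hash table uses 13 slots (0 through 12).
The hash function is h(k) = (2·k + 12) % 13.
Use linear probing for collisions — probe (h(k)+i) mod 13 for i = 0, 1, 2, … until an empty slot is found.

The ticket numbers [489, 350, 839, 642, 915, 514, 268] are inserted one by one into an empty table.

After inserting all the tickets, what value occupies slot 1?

Insert 489: h=2, slot 2 empty -> index 2.
Insert 350: h=10, slot 10 empty -> index 10.
Insert 839: h=0, slot 0 empty -> index 0.
Insert 642: h=9, slot 9 empty -> index 9.
Insert 915: h=9, slots 9,10 occupied -> index 11.
Insert 514: h=0, slot 0 occupied -> index 1.
Insert 268: h=2, slot 2 occupied -> index 3.
Table: [839, 514, 489, 268, _, _, _, _, _, 642, 350, 915, _]

514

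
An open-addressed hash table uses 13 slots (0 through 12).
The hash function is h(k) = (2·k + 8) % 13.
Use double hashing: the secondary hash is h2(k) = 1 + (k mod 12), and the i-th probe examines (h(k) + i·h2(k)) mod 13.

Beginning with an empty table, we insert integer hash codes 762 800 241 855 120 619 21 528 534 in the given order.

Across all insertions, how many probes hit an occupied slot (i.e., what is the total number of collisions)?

Insert 762: h=11, slot 11 empty -> index 11.
Insert 800: h=9, slot 9 empty -> index 9.
Insert 241: h=9, h2=2, slots 9,11 occupied -> index 0.
Insert 855: h=2, slot 2 empty -> index 2.
Insert 120: h=1, slot 1 empty -> index 1.
Insert 619: h=11, h2=8, slot 11 occupied -> index 6.
Insert 21: h=11, h2=10, slot 11 occupied -> index 8.
Insert 528: h=11, h2=1, slot 11 occupied -> index 12.
Insert 534: h=10, slot 10 empty -> index 10.
Table: [241, 120, 855, ∅, ∅, ∅, 619, ∅, 21, 800, 534, 762, 528]

5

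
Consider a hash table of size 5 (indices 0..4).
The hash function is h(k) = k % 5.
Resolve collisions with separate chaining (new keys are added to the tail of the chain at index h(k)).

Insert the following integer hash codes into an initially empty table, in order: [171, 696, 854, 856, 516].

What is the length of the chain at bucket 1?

171 → bucket 1
696 → bucket 1 (collision)
854 → bucket 4
856 → bucket 1 (collision)
516 → bucket 1 (collision)
Final buckets:
0: —
1: 171 -> 696 -> 856 -> 516
2: —
3: —
4: 854

4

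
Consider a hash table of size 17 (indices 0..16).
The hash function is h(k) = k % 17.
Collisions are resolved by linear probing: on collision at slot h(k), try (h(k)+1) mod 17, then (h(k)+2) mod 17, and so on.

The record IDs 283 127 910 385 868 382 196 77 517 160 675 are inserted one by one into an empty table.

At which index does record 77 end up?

Insert 283: h=11, slot 11 empty => index 11.
Insert 127: h=8, slot 8 empty => index 8.
Insert 910: h=9, slot 9 empty => index 9.
Insert 385: h=11, slot 11 occupied => index 12.
Insert 868: h=1, slot 1 empty => index 1.
Insert 382: h=8, slots 8,9 occupied => index 10.
Insert 196: h=9, slots 9,10,11,12 occupied => index 13.
Insert 77: h=9, slots 9,10,11,12,13 occupied => index 14.
Insert 517: h=7, slot 7 empty => index 7.
Insert 160: h=7, slots 7,8,9,10,11,12,13,14 occupied => index 15.
Insert 675: h=12, slots 12,13,14,15 occupied => index 16.
Table: [_, 868, _, _, _, _, _, 517, 127, 910, 382, 283, 385, 196, 77, 160, 675]

14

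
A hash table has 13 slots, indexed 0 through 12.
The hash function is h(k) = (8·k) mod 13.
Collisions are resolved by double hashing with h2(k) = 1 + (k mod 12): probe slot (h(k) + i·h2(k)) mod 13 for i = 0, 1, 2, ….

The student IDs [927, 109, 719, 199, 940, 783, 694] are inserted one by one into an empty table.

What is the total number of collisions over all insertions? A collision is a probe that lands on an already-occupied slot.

927: h=6 => slot 6
109: h=1 => slot 1
719: h=6, h2=12, probe 6,5 => slot 5
199: h=6, h2=8, probe 6,1,9 => slot 9
940: h=6, h2=5, probe 6,11 => slot 11
783: h=11, h2=4, probe 11,2 => slot 2
694: h=1, h2=11, probe 1,12 => slot 12
Table: [., 109, 783, ., ., 719, 927, ., ., 199, ., 940, 694]

6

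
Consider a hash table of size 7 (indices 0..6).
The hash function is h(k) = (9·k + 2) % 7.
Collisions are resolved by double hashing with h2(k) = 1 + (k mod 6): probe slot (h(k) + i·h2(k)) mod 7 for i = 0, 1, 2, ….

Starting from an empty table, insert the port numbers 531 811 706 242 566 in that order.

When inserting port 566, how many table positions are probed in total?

531 hashes to 0; slot 0 is free -> place at 0.
811 hashes to 0, h2=2; 0 taken -> place at 2.
706 hashes to 0, h2=5; 0 taken -> place at 5.
242 hashes to 3; slot 3 is free -> place at 3.
566 hashes to 0, h2=3; 0,3 taken -> place at 6.
Table: [531, —, 811, 242, —, 706, 566]

3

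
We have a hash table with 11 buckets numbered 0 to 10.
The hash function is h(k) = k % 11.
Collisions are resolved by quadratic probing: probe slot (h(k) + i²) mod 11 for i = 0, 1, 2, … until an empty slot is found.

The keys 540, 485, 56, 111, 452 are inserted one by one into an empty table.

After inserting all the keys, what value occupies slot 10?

111

540: h=1 -> slot 1
485: h=1, probe 1,2 -> slot 2
56: h=1, probe 1,2,5 -> slot 5
111: h=1, probe 1,2,5,10 -> slot 10
452: h=1, probe 1,2,5,10,6 -> slot 6
Table: [—, 540, 485, —, —, 56, 452, —, —, —, 111]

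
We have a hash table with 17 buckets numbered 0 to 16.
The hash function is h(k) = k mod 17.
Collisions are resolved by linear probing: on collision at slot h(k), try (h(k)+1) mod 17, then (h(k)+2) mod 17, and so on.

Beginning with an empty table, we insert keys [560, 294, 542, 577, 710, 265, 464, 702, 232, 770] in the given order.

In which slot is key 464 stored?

Insert 560: h=16, slot 16 empty -> index 16.
Insert 294: h=5, slot 5 empty -> index 5.
Insert 542: h=15, slot 15 empty -> index 15.
Insert 577: h=16, slot 16 occupied -> index 0.
Insert 710: h=13, slot 13 empty -> index 13.
Insert 265: h=10, slot 10 empty -> index 10.
Insert 464: h=5, slot 5 occupied -> index 6.
Insert 702: h=5, slots 5,6 occupied -> index 7.
Insert 232: h=11, slot 11 empty -> index 11.
Insert 770: h=5, slots 5,6,7 occupied -> index 8.
Table: [577, _, _, _, _, 294, 464, 702, 770, _, 265, 232, _, 710, _, 542, 560]

6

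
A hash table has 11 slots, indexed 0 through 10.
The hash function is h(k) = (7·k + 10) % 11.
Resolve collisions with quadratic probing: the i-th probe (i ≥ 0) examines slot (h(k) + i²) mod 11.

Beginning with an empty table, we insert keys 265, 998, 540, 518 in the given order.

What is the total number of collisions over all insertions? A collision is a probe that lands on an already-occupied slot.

265 hashes to 6; slot 6 is free => place at 6.
998 hashes to 0; slot 0 is free => place at 0.
540 hashes to 6; 6 taken => place at 7.
518 hashes to 6; 6,7 taken => place at 10.
Table: [998, _, _, _, _, _, 265, 540, _, _, 518]

3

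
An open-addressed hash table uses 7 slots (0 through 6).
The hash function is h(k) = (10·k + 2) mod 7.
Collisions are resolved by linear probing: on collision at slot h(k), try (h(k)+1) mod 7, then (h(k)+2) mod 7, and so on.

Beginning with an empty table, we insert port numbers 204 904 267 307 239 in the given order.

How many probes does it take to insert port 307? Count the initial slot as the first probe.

204: h=5 → slot 5
904: h=5, probe 5,6 → slot 6
267: h=5, probe 5,6,0 → slot 0
307: h=6, probe 6,0,1 → slot 1
239: h=5, probe 5,6,0,1,2 → slot 2
Table: [267, 307, 239, ∅, ∅, 204, 904]

3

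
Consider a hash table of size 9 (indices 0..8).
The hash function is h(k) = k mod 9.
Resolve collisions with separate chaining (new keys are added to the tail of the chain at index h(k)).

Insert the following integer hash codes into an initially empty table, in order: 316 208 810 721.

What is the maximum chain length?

Insert 316: h=1, bucket 1 empty → new chain.
Insert 208: h=1, bucket 1 nonempty → append to chain.
Insert 810: h=0, bucket 0 empty → new chain.
Insert 721: h=1, bucket 1 nonempty → append to chain.
Final buckets:
0: 810
1: 316 -> 208 -> 721
2: _
3: _
4: _
5: _
6: _
7: _
8: _

3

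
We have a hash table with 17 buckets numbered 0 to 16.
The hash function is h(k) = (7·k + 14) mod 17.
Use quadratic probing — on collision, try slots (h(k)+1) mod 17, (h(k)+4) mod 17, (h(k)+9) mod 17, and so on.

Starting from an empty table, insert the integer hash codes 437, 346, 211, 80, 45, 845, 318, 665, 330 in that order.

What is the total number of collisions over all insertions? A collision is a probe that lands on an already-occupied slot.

10

437: h=13 → slot 13
346: h=5 → slot 5
211: h=12 → slot 12
80: h=13, probe 13,14 → slot 14
45: h=6 → slot 6
845: h=13, probe 13,14,0 → slot 0
318: h=13, probe 13,14,0,5,12,4 → slot 4
665: h=11 → slot 11
330: h=12, probe 12,13,16 → slot 16
Table: [845, -, -, -, 318, 346, 45, -, -, -, -, 665, 211, 437, 80, -, 330]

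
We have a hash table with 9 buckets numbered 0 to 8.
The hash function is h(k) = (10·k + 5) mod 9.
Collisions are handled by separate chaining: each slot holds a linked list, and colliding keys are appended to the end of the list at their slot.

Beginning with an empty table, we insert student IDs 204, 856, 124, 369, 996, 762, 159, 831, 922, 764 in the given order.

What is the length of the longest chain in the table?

4

204 → bucket 2
856 → bucket 6
124 → bucket 3
369 → bucket 5
996 → bucket 2 (collision)
762 → bucket 2 (collision)
159 → bucket 2 (collision)
831 → bucket 8
922 → bucket 0
764 → bucket 4
Final buckets:
0: 922
1: -
2: 204 -> 996 -> 762 -> 159
3: 124
4: 764
5: 369
6: 856
7: -
8: 831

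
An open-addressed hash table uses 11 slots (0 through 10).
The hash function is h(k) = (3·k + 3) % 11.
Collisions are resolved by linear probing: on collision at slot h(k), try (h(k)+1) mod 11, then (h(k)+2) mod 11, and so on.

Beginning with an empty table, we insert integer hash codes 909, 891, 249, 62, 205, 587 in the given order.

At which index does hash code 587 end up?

909 hashes to 2; slot 2 is free -> place at 2.
891 hashes to 3; slot 3 is free -> place at 3.
249 hashes to 2; 2,3 taken -> place at 4.
62 hashes to 2; 2,3,4 taken -> place at 5.
205 hashes to 2; 2,3,4,5 taken -> place at 6.
587 hashes to 4; 4,5,6 taken -> place at 7.
Table: [., ., 909, 891, 249, 62, 205, 587, ., ., .]

7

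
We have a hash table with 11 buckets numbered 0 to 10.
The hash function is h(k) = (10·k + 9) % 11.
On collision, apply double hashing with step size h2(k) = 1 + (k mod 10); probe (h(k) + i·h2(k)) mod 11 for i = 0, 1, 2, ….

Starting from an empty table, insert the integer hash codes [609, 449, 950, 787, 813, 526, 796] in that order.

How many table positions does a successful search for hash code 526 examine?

609: h=5 -> slot 5
449: h=0 -> slot 0
950: h=5, h2=1, probe 5,6 -> slot 6
787: h=3 -> slot 3
813: h=10 -> slot 10
526: h=0, h2=7, probe 0,7 -> slot 7
796: h=5, h2=7, probe 5,1 -> slot 1
Table: [449, 796, ., 787, ., 609, 950, 526, ., ., 813]
Lookup 526: h=0, h2=7, probe 0,7 → found at 7.

2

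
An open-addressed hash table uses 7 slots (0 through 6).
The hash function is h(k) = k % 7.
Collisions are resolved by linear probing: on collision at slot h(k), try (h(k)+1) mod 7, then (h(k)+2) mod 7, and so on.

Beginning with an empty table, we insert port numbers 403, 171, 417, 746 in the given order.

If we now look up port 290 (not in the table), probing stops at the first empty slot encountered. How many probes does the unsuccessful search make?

5

403 hashes to 4; slot 4 is free → place at 4.
171 hashes to 3; slot 3 is free → place at 3.
417 hashes to 4; 4 taken → place at 5.
746 hashes to 4; 4,5 taken → place at 6.
Table: [-, -, -, 171, 403, 417, 746]
Lookup 290: h=3, probe 3,4,5,6,0 → slot 0 empty, not found.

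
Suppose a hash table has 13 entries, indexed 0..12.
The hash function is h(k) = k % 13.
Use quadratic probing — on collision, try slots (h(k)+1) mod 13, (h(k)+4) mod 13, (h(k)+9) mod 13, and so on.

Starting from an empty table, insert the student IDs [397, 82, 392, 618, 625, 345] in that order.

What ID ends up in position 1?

397 hashes to 7; slot 7 is free => place at 7.
82 hashes to 4; slot 4 is free => place at 4.
392 hashes to 2; slot 2 is free => place at 2.
618 hashes to 7; 7 taken => place at 8.
625 hashes to 1; slot 1 is free => place at 1.
345 hashes to 7; 7,8 taken => place at 11.
Table: [., 625, 392, ., 82, ., ., 397, 618, ., ., 345, .]

625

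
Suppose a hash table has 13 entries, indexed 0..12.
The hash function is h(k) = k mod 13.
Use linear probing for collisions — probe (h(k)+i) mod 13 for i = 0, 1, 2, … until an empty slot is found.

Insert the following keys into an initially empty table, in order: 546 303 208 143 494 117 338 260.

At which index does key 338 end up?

6

546 hashes to 0; slot 0 is free => place at 0.
303 hashes to 4; slot 4 is free => place at 4.
208 hashes to 0; 0 taken => place at 1.
143 hashes to 0; 0,1 taken => place at 2.
494 hashes to 0; 0,1,2 taken => place at 3.
117 hashes to 0; 0,1,2,3,4 taken => place at 5.
338 hashes to 0; 0,1,2,3,4,5 taken => place at 6.
260 hashes to 0; 0,1,2,3,4,5,6 taken => place at 7.
Table: [546, 208, 143, 494, 303, 117, 338, 260, ∅, ∅, ∅, ∅, ∅]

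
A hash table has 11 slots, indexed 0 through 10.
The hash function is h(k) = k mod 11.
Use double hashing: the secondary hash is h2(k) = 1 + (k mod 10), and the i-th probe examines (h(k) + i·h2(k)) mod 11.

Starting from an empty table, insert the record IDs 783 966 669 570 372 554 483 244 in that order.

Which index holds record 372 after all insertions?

783 hashes to 2; slot 2 is free → place at 2.
966 hashes to 9; slot 9 is free → place at 9.
669 hashes to 9, h2=10; 9 taken → place at 8.
570 hashes to 9, h2=1; 9 taken → place at 10.
372 hashes to 9, h2=3; 9 taken → place at 1.
554 hashes to 4; slot 4 is free → place at 4.
483 hashes to 10, h2=4; 10 taken → place at 3.
244 hashes to 2, h2=5; 2 taken → place at 7.
Table: [∅, 372, 783, 483, 554, ∅, ∅, 244, 669, 966, 570]

1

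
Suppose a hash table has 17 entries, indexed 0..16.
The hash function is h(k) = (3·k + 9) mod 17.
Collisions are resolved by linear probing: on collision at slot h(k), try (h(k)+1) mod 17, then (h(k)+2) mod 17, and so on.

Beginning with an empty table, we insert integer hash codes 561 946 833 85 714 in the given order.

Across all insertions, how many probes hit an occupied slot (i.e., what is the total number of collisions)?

561 hashes to 9; slot 9 is free -> place at 9.
946 hashes to 8; slot 8 is free -> place at 8.
833 hashes to 9; 9 taken -> place at 10.
85 hashes to 9; 9,10 taken -> place at 11.
714 hashes to 9; 9,10,11 taken -> place at 12.
Table: [_, _, _, _, _, _, _, _, 946, 561, 833, 85, 714, _, _, _, _]

6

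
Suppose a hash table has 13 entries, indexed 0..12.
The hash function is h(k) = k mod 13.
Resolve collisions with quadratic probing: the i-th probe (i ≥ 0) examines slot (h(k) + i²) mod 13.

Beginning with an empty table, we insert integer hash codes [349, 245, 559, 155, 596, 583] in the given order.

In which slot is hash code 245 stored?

Insert 349: h=11, slot 11 empty => index 11.
Insert 245: h=11, slot 11 occupied => index 12.
Insert 559: h=0, slot 0 empty => index 0.
Insert 155: h=12, slots 12,0 occupied => index 3.
Insert 596: h=11, slots 11,12 occupied => index 2.
Insert 583: h=11, slots 11,12,2 occupied => index 7.
Table: [559, ∅, 596, 155, ∅, ∅, ∅, 583, ∅, ∅, ∅, 349, 245]

12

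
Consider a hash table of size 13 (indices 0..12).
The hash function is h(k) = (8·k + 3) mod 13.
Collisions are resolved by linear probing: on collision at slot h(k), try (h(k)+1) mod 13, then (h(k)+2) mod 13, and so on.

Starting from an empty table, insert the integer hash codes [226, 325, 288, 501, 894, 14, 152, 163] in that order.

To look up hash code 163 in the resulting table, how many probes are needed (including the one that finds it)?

226 hashes to 4; slot 4 is free => place at 4.
325 hashes to 3; slot 3 is free => place at 3.
288 hashes to 6; slot 6 is free => place at 6.
501 hashes to 7; slot 7 is free => place at 7.
894 hashes to 5; slot 5 is free => place at 5.
14 hashes to 11; slot 11 is free => place at 11.
152 hashes to 10; slot 10 is free => place at 10.
163 hashes to 7; 7 taken => place at 8.
Table: [_, _, _, 325, 226, 894, 288, 501, 163, _, 152, 14, _]
Lookup 163: h=7, probe 7,8 → found at 8.

2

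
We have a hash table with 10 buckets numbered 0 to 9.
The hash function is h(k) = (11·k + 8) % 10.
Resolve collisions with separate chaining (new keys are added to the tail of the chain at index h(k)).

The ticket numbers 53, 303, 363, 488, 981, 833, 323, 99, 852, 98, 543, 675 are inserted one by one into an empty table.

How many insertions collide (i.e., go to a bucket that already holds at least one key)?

6

Insert 53: h=1, bucket 1 empty -> new chain.
Insert 303: h=1, bucket 1 nonempty -> append to chain.
Insert 363: h=1, bucket 1 nonempty -> append to chain.
Insert 488: h=6, bucket 6 empty -> new chain.
Insert 981: h=9, bucket 9 empty -> new chain.
Insert 833: h=1, bucket 1 nonempty -> append to chain.
Insert 323: h=1, bucket 1 nonempty -> append to chain.
Insert 99: h=7, bucket 7 empty -> new chain.
Insert 852: h=0, bucket 0 empty -> new chain.
Insert 98: h=6, bucket 6 nonempty -> append to chain.
Insert 543: h=1, bucket 1 nonempty -> append to chain.
Insert 675: h=3, bucket 3 empty -> new chain.
Final buckets:
0: 852
1: 53 -> 303 -> 363 -> 833 -> 323 -> 543
2: -
3: 675
4: -
5: -
6: 488 -> 98
7: 99
8: -
9: 981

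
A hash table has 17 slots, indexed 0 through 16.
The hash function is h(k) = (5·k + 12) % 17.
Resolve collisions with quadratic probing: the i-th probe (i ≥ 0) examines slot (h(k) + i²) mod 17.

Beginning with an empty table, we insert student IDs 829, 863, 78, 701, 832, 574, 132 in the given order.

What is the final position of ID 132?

1

Insert 829: h=9, slot 9 empty => index 9.
Insert 863: h=9, slot 9 occupied => index 10.
Insert 78: h=11, slot 11 empty => index 11.
Insert 701: h=15, slot 15 empty => index 15.
Insert 832: h=7, slot 7 empty => index 7.
Insert 574: h=9, slots 9,10 occupied => index 13.
Insert 132: h=9, slots 9,10,13 occupied => index 1.
Table: [., 132, ., ., ., ., ., 832, ., 829, 863, 78, ., 574, ., 701, .]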